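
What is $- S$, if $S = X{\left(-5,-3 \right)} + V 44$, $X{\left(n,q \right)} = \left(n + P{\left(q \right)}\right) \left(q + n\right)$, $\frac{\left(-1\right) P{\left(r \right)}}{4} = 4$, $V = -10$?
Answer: $272$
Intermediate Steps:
$P{\left(r \right)} = -16$ ($P{\left(r \right)} = \left(-4\right) 4 = -16$)
$X{\left(n,q \right)} = \left(-16 + n\right) \left(n + q\right)$ ($X{\left(n,q \right)} = \left(n - 16\right) \left(q + n\right) = \left(-16 + n\right) \left(n + q\right)$)
$S = -272$ ($S = \left(\left(-5\right)^{2} - -80 - -48 - -15\right) - 440 = \left(25 + 80 + 48 + 15\right) - 440 = 168 - 440 = -272$)
$- S = \left(-1\right) \left(-272\right) = 272$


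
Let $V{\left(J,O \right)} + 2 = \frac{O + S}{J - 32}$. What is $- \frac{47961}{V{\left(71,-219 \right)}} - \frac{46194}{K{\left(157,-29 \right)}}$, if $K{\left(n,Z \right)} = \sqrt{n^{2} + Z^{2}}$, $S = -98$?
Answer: $\frac{1870479}{395} - \frac{23097 \sqrt{25490}}{12745} \approx 4446.1$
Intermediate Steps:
$V{\left(J,O \right)} = -2 + \frac{-98 + O}{-32 + J}$ ($V{\left(J,O \right)} = -2 + \frac{O - 98}{J - 32} = -2 + \frac{-98 + O}{-32 + J}$)
$K{\left(n,Z \right)} = \sqrt{Z^{2} + n^{2}}$
$- \frac{47961}{V{\left(71,-219 \right)}} - \frac{46194}{K{\left(157,-29 \right)}} = - \frac{47961}{\frac{1}{-32 + 71} \left(-34 - 219 - 142\right)} - \frac{46194}{\sqrt{\left(-29\right)^{2} + 157^{2}}} = - \frac{47961}{\frac{1}{39} \left(-34 - 219 - 142\right)} - \frac{46194}{\sqrt{841 + 24649}} = - \frac{47961}{\frac{1}{39} \left(-395\right)} - \frac{46194}{\sqrt{25490}} = - \frac{47961}{- \frac{395}{39}} - 46194 \frac{\sqrt{25490}}{25490} = \left(-47961\right) \left(- \frac{39}{395}\right) - \frac{23097 \sqrt{25490}}{12745} = \frac{1870479}{395} - \frac{23097 \sqrt{25490}}{12745}$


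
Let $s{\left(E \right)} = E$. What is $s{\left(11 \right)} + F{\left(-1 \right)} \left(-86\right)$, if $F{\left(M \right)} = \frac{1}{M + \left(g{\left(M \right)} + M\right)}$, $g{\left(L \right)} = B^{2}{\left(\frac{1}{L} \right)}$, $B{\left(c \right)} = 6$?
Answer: $\frac{144}{17} \approx 8.4706$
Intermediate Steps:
$g{\left(L \right)} = 36$ ($g{\left(L \right)} = 6^{2} = 36$)
$F{\left(M \right)} = \frac{1}{36 + 2 M}$ ($F{\left(M \right)} = \frac{1}{M + \left(36 + M\right)} = \frac{1}{36 + 2 M}$)
$s{\left(11 \right)} + F{\left(-1 \right)} \left(-86\right) = 11 + \frac{1}{2 \left(18 - 1\right)} \left(-86\right) = 11 + \frac{1}{2 \cdot 17} \left(-86\right) = 11 + \frac{1}{2} \cdot \frac{1}{17} \left(-86\right) = 11 + \frac{1}{34} \left(-86\right) = 11 - \frac{43}{17} = \frac{144}{17}$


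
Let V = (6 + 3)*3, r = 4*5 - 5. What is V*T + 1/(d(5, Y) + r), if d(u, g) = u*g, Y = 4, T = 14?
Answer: 13231/35 ≈ 378.03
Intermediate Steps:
r = 15 (r = 20 - 5 = 15)
d(u, g) = g*u
V = 27 (V = 9*3 = 27)
V*T + 1/(d(5, Y) + r) = 27*14 + 1/(4*5 + 15) = 378 + 1/(20 + 15) = 378 + 1/35 = 13231/35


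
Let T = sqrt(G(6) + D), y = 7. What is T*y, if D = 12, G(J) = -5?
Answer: 7*sqrt(7) ≈ 18.520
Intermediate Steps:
T = sqrt(7) (T = sqrt(-5 + 12) = sqrt(7) ≈ 2.6458)
T*y = sqrt(7)*7 = 7*sqrt(7)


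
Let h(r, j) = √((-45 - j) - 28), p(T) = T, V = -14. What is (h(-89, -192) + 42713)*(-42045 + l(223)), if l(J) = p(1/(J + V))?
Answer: -34121489732/19 - 8787404*√119/209 ≈ -1.7963e+9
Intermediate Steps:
h(r, j) = √(-73 - j)
l(J) = 1/(-14 + J) (l(J) = 1/(J - 14) = 1/(-14 + J))
(h(-89, -192) + 42713)*(-42045 + l(223)) = (√(-73 - 1*(-192)) + 42713)*(-42045 + 1/(-14 + 223)) = (√(-73 + 192) + 42713)*(-42045 + 1/209) = (√119 + 42713)*(-42045 + 1/209) = (42713 + √119)*(-8787404/209) = -34121489732/19 - 8787404*√119/209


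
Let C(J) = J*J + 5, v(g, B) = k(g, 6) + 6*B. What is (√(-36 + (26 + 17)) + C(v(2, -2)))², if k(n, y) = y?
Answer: (41 + √7)² ≈ 1905.0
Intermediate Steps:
v(g, B) = 6 + 6*B
C(J) = 5 + J² (C(J) = J² + 5 = 5 + J²)
(√(-36 + (26 + 17)) + C(v(2, -2)))² = (√(-36 + (26 + 17)) + (5 + (6 + 6*(-2))²))² = (√(-36 + 43) + (5 + (6 - 12)²))² = (√7 + (5 + (-6)²))² = (√7 + (5 + 36))² = (√7 + 41)² = (41 + √7)²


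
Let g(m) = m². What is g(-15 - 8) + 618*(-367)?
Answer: -226277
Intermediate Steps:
g(-15 - 8) + 618*(-367) = (-15 - 8)² + 618*(-367) = (-23)² - 226806 = 529 - 226806 = -226277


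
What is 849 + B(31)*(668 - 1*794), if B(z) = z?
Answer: -3057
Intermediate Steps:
849 + B(31)*(668 - 1*794) = 849 + 31*(668 - 1*794) = 849 + 31*(668 - 794) = 849 + 31*(-126) = 849 - 3906 = -3057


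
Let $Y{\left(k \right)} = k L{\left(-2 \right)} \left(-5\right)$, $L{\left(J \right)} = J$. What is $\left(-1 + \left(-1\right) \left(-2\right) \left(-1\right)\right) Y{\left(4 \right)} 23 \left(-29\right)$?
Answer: $80040$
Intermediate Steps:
$Y{\left(k \right)} = 10 k$ ($Y{\left(k \right)} = k \left(-2\right) \left(-5\right) = - 2 k \left(-5\right) = 10 k$)
$\left(-1 + \left(-1\right) \left(-2\right) \left(-1\right)\right) Y{\left(4 \right)} 23 \left(-29\right) = \left(-1 + \left(-1\right) \left(-2\right) \left(-1\right)\right) 10 \cdot 4 \cdot 23 \left(-29\right) = \left(-1 + 2 \left(-1\right)\right) 40 \cdot 23 \left(-29\right) = \left(-1 - 2\right) 40 \cdot 23 \left(-29\right) = \left(-3\right) 40 \cdot 23 \left(-29\right) = \left(-120\right) 23 \left(-29\right) = \left(-2760\right) \left(-29\right) = 80040$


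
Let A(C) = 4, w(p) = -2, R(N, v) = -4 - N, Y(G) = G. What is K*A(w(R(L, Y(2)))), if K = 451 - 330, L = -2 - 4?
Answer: 484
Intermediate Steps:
L = -6
K = 121
K*A(w(R(L, Y(2)))) = 121*4 = 484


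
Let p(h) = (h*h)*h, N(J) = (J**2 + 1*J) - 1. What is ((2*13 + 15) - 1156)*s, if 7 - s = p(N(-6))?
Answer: 27185930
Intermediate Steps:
N(J) = -1 + J + J**2 (N(J) = (J**2 + J) - 1 = (J + J**2) - 1 = -1 + J + J**2)
p(h) = h**3 (p(h) = h**2*h = h**3)
s = -24382 (s = 7 - (-1 - 6 + (-6)**2)**3 = 7 - (-1 - 6 + 36)**3 = 7 - 1*29**3 = 7 - 1*24389 = 7 - 24389 = -24382)
((2*13 + 15) - 1156)*s = ((2*13 + 15) - 1156)*(-24382) = ((26 + 15) - 1156)*(-24382) = (41 - 1156)*(-24382) = -1115*(-24382) = 27185930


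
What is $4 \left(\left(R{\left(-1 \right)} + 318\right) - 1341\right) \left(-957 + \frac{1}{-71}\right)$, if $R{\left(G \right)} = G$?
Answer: $\frac{278315008}{71} \approx 3.9199 \cdot 10^{6}$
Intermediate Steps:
$4 \left(\left(R{\left(-1 \right)} + 318\right) - 1341\right) \left(-957 + \frac{1}{-71}\right) = 4 \left(\left(-1 + 318\right) - 1341\right) \left(-957 + \frac{1}{-71}\right) = 4 \left(317 - 1341\right) \left(-957 - \frac{1}{71}\right) = 4 \left(\left(-1024\right) \left(- \frac{67948}{71}\right)\right) = 4 \cdot \frac{69578752}{71} = \frac{278315008}{71}$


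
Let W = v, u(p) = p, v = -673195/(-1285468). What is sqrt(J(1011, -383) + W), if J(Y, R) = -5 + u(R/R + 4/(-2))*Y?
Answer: I*sqrt(419500364014531)/642734 ≈ 31.867*I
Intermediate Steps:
v = 673195/1285468 (v = -673195*(-1/1285468) = 673195/1285468 ≈ 0.52370)
J(Y, R) = -5 - Y (J(Y, R) = -5 + (R/R + 4/(-2))*Y = -5 + (1 + 4*(-1/2))*Y = -5 + (1 - 2)*Y = -5 - Y)
W = 673195/1285468 ≈ 0.52370
sqrt(J(1011, -383) + W) = sqrt((-5 - 1*1011) + 673195/1285468) = sqrt((-5 - 1011) + 673195/1285468) = sqrt(-1016 + 673195/1285468) = sqrt(-1305362293/1285468) = I*sqrt(419500364014531)/642734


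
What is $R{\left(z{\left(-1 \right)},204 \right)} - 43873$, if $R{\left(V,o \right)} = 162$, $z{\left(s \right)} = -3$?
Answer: $-43711$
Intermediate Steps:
$R{\left(z{\left(-1 \right)},204 \right)} - 43873 = 162 - 43873 = -43711$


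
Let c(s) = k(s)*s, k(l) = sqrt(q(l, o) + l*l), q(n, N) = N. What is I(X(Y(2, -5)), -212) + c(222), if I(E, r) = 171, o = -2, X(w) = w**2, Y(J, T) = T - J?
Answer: 171 + 222*sqrt(49282) ≈ 49454.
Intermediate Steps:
k(l) = sqrt(-2 + l**2) (k(l) = sqrt(-2 + l*l) = sqrt(-2 + l**2))
c(s) = s*sqrt(-2 + s**2) (c(s) = sqrt(-2 + s**2)*s = s*sqrt(-2 + s**2))
I(X(Y(2, -5)), -212) + c(222) = 171 + 222*sqrt(-2 + 222**2) = 171 + 222*sqrt(-2 + 49284) = 171 + 222*sqrt(49282)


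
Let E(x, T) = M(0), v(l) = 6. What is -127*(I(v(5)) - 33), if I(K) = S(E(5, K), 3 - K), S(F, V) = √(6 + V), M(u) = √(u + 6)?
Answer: 4191 - 127*√3 ≈ 3971.0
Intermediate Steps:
M(u) = √(6 + u)
E(x, T) = √6 (E(x, T) = √(6 + 0) = √6)
I(K) = √(9 - K) (I(K) = √(6 + (3 - K)) = √(9 - K))
-127*(I(v(5)) - 33) = -127*(√(9 - 1*6) - 33) = -127*(√(9 - 6) - 33) = -127*(√3 - 33) = -127*(-33 + √3) = 4191 - 127*√3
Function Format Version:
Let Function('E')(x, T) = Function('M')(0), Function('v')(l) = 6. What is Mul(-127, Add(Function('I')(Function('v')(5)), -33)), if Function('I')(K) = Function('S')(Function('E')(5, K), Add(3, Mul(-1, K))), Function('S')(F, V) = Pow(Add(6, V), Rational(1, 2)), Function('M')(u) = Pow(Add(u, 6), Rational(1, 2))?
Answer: Add(4191, Mul(-127, Pow(3, Rational(1, 2)))) ≈ 3971.0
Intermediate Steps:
Function('M')(u) = Pow(Add(6, u), Rational(1, 2))
Function('E')(x, T) = Pow(6, Rational(1, 2)) (Function('E')(x, T) = Pow(Add(6, 0), Rational(1, 2)) = Pow(6, Rational(1, 2)))
Function('I')(K) = Pow(Add(9, Mul(-1, K)), Rational(1, 2)) (Function('I')(K) = Pow(Add(6, Add(3, Mul(-1, K))), Rational(1, 2)) = Pow(Add(9, Mul(-1, K)), Rational(1, 2)))
Mul(-127, Add(Function('I')(Function('v')(5)), -33)) = Mul(-127, Add(Pow(Add(9, Mul(-1, 6)), Rational(1, 2)), -33)) = Mul(-127, Add(Pow(Add(9, -6), Rational(1, 2)), -33)) = Mul(-127, Add(Pow(3, Rational(1, 2)), -33)) = Mul(-127, Add(-33, Pow(3, Rational(1, 2)))) = Add(4191, Mul(-127, Pow(3, Rational(1, 2))))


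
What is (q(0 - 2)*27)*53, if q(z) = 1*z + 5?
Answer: 4293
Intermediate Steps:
q(z) = 5 + z (q(z) = z + 5 = 5 + z)
(q(0 - 2)*27)*53 = ((5 + (0 - 2))*27)*53 = ((5 - 2)*27)*53 = (3*27)*53 = 81*53 = 4293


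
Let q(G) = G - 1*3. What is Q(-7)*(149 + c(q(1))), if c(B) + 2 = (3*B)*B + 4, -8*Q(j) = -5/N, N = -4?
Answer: -815/32 ≈ -25.469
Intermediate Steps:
q(G) = -3 + G (q(G) = G - 3 = -3 + G)
Q(j) = -5/32 (Q(j) = -(-5)/(8*(-4)) = -(-5)*(-1)/(8*4) = -1/8*5/4 = -5/32)
c(B) = 2 + 3*B**2 (c(B) = -2 + ((3*B)*B + 4) = -2 + (3*B**2 + 4) = -2 + (4 + 3*B**2) = 2 + 3*B**2)
Q(-7)*(149 + c(q(1))) = -5*(149 + (2 + 3*(-3 + 1)**2))/32 = -5*(149 + (2 + 3*(-2)**2))/32 = -5*(149 + (2 + 3*4))/32 = -5*(149 + (2 + 12))/32 = -5*(149 + 14)/32 = -5/32*163 = -815/32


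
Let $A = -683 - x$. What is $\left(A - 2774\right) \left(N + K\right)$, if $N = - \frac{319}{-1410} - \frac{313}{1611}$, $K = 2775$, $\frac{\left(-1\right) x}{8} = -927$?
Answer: $- \frac{22846031663239}{757170} \approx -3.0173 \cdot 10^{7}$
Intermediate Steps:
$x = 7416$ ($x = \left(-8\right) \left(-927\right) = 7416$)
$A = -8099$ ($A = -683 - 7416 = -8099$)
$N = \frac{24193}{757170}$ ($N = \left(-319\right) \left(- \frac{1}{1410}\right) - \frac{313}{1611} = \frac{319}{1410} - \frac{313}{1611} = \frac{24193}{757170} \approx 0.031952$)
$\left(A - 2774\right) \left(N + K\right) = \left(-8099 - 2774\right) \left(\frac{24193}{757170} + 2775\right) = \left(-10873\right) \frac{2101170943}{757170} = - \frac{22846031663239}{757170}$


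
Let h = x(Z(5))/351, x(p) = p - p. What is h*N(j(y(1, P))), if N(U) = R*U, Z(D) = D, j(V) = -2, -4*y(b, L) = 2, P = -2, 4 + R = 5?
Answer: 0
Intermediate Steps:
R = 1 (R = -4 + 5 = 1)
y(b, L) = -1/2 (y(b, L) = -1/4*2 = -1/2)
x(p) = 0
N(U) = U (N(U) = 1*U = U)
h = 0 (h = 0/351 = 0*(1/351) = 0)
h*N(j(y(1, P))) = 0*(-2) = 0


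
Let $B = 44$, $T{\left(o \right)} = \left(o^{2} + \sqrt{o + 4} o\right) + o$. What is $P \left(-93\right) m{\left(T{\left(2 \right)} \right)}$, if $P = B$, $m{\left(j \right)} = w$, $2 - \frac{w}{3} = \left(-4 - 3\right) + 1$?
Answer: $-98208$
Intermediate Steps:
$T{\left(o \right)} = o + o^{2} + o \sqrt{4 + o}$ ($T{\left(o \right)} = \left(o^{2} + \sqrt{4 + o} o\right) + o = \left(o^{2} + o \sqrt{4 + o}\right) + o = o + o^{2} + o \sqrt{4 + o}$)
$w = 24$ ($w = 6 - 3 \left(\left(-4 - 3\right) + 1\right) = 6 - 3 \left(-7 + 1\right) = 6 - -18 = 6 + 18 = 24$)
$m{\left(j \right)} = 24$
$P = 44$
$P \left(-93\right) m{\left(T{\left(2 \right)} \right)} = 44 \left(-93\right) 24 = \left(-4092\right) 24 = -98208$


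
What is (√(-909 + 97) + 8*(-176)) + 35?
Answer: -1373 + 2*I*√203 ≈ -1373.0 + 28.496*I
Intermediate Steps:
(√(-909 + 97) + 8*(-176)) + 35 = (√(-812) - 1408) + 35 = (2*I*√203 - 1408) + 35 = (-1408 + 2*I*√203) + 35 = -1373 + 2*I*√203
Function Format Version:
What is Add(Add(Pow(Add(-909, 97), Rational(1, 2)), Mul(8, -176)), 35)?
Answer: Add(-1373, Mul(2, I, Pow(203, Rational(1, 2)))) ≈ Add(-1373.0, Mul(28.496, I))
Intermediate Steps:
Add(Add(Pow(Add(-909, 97), Rational(1, 2)), Mul(8, -176)), 35) = Add(Add(Pow(-812, Rational(1, 2)), -1408), 35) = Add(Add(Mul(2, I, Pow(203, Rational(1, 2))), -1408), 35) = Add(Add(-1408, Mul(2, I, Pow(203, Rational(1, 2)))), 35) = Add(-1373, Mul(2, I, Pow(203, Rational(1, 2))))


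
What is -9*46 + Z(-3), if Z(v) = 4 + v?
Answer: -413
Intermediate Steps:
-9*46 + Z(-3) = -9*46 + (4 - 3) = -414 + 1 = -413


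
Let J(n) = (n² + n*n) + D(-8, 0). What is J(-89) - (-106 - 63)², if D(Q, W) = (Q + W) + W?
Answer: -12727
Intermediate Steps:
D(Q, W) = Q + 2*W
J(n) = -8 + 2*n² (J(n) = (n² + n*n) + (-8 + 2*0) = (n² + n²) + (-8 + 0) = 2*n² - 8 = -8 + 2*n²)
J(-89) - (-106 - 63)² = (-8 + 2*(-89)²) - (-106 - 63)² = (-8 + 2*7921) - 1*(-169)² = (-8 + 15842) - 1*28561 = 15834 - 28561 = -12727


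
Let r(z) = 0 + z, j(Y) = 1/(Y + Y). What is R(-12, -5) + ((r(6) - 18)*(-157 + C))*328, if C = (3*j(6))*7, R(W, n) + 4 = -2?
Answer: 611058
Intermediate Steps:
j(Y) = 1/(2*Y)
R(W, n) = -6 (R(W, n) = -4 - 2 = -6)
r(z) = z
C = 7/4 (C = (3*((1/2)/6))*7 = (3*((1/2)*(1/6)))*7 = (3*(1/12))*7 = (1/4)*7 = 7/4 ≈ 1.7500)
R(-12, -5) + ((r(6) - 18)*(-157 + C))*328 = -6 + ((6 - 18)*(-157 + 7/4))*328 = -6 - 12*(-621/4)*328 = -6 + 1863*328 = -6 + 611064 = 611058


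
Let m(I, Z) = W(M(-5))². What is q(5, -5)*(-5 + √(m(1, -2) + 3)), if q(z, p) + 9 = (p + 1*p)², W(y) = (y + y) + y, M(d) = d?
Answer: -455 + 182*√57 ≈ 919.07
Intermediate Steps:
W(y) = 3*y (W(y) = 2*y + y = 3*y)
m(I, Z) = 225 (m(I, Z) = (3*(-5))² = (-15)² = 225)
q(z, p) = -9 + 4*p² (q(z, p) = -9 + (p + 1*p)² = -9 + (p + p)² = -9 + (2*p)² = -9 + 4*p²)
q(5, -5)*(-5 + √(m(1, -2) + 3)) = (-9 + 4*(-5)²)*(-5 + √(225 + 3)) = (-9 + 4*25)*(-5 + √228) = (-9 + 100)*(-5 + 2*√57) = 91*(-5 + 2*√57) = -455 + 182*√57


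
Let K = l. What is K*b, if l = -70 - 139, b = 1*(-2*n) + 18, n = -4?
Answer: -5434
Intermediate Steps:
b = 26 (b = 1*(-2*(-4)) + 18 = 1*8 + 18 = 8 + 18 = 26)
l = -209
K = -209
K*b = -209*26 = -5434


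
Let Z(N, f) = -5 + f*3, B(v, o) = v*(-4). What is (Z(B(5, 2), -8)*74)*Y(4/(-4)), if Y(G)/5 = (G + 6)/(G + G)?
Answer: 26825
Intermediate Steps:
Y(G) = 5*(6 + G)/(2*G) (Y(G) = 5*((G + 6)/(G + G)) = 5*((6 + G)/((2*G))) = 5*((6 + G)*(1/(2*G))) = 5*((6 + G)/(2*G)) = 5*(6 + G)/(2*G))
B(v, o) = -4*v
Z(N, f) = -5 + 3*f
(Z(B(5, 2), -8)*74)*Y(4/(-4)) = ((-5 + 3*(-8))*74)*(5/2 + 15/((4/(-4)))) = ((-5 - 24)*74)*(5/2 + 15/((4*(-¼)))) = (-29*74)*(5/2 + 15/(-1)) = -2146*(5/2 + 15*(-1)) = -2146*(5/2 - 15) = -2146*(-25/2) = 26825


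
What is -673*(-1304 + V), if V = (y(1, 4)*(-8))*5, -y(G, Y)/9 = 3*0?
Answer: 877592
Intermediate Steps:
y(G, Y) = 0 (y(G, Y) = -27*0 = -9*0 = 0)
V = 0 (V = (0*(-8))*5 = 0*5 = 0)
-673*(-1304 + V) = -673*(-1304 + 0) = -673*(-1304) = 877592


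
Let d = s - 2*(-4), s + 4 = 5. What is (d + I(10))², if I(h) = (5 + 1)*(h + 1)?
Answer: 5625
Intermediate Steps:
s = 1 (s = -4 + 5 = 1)
I(h) = 6 + 6*h (I(h) = 6*(1 + h) = 6 + 6*h)
d = 9 (d = 1 - 2*(-4) = 1 + 8 = 9)
(d + I(10))² = (9 + (6 + 6*10))² = (9 + (6 + 60))² = (9 + 66)² = 75² = 5625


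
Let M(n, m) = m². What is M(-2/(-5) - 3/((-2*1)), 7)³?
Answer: 117649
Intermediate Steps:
M(-2/(-5) - 3/((-2*1)), 7)³ = (7²)³ = 49³ = 117649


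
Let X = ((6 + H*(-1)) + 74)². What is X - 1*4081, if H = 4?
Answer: 1695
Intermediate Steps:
X = 5776 (X = ((6 + 4*(-1)) + 74)² = ((6 - 4) + 74)² = (2 + 74)² = 76² = 5776)
X - 1*4081 = 5776 - 1*4081 = 5776 - 4081 = 1695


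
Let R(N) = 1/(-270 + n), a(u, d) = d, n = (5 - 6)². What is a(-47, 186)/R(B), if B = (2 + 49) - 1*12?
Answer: -50034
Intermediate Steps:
n = 1 (n = (-1)² = 1)
B = 39 (B = 51 - 12 = 39)
R(N) = -1/269 (R(N) = 1/(-270 + 1) = 1/(-269) = -1/269)
a(-47, 186)/R(B) = 186/(-1/269) = 186*(-269) = -50034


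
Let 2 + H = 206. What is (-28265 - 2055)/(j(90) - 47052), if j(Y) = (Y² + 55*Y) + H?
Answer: 15160/16899 ≈ 0.89709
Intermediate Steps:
H = 204 (H = -2 + 206 = 204)
j(Y) = 204 + Y² + 55*Y (j(Y) = (Y² + 55*Y) + 204 = 204 + Y² + 55*Y)
(-28265 - 2055)/(j(90) - 47052) = (-28265 - 2055)/((204 + 90² + 55*90) - 47052) = -30320/((204 + 8100 + 4950) - 47052) = -30320/(13254 - 47052) = -30320/(-33798) = -30320*(-1/33798) = 15160/16899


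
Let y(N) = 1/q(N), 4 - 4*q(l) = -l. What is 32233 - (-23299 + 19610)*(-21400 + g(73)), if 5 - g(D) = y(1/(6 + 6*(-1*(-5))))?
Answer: -11440149906/145 ≈ -7.8898e+7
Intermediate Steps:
q(l) = 1 + l/4 (q(l) = 1 - (-1)*l/4 = 1 + l/4)
y(N) = 1/(1 + N/4)
g(D) = 581/145 (g(D) = 5 - 4/(4 + 1/(6 + 6*(-1*(-5)))) = 5 - 4/(4 + 1/(6 + 6*5)) = 5 - 4/(4 + 1/(6 + 30)) = 5 - 4/(4 + 1/36) = 5 - 4/145/36 = 5 - 4*36/145 = 5 - 1*144/145 = 5 - 144/145 = 581/145)
32233 - (-23299 + 19610)*(-21400 + g(73)) = 32233 - (-23299 + 19610)*(-21400 + 581/145) = 32233 - (-3689)*(-3102419)/145 = 32233 - 1*11444823691/145 = 32233 - 11444823691/145 = -11440149906/145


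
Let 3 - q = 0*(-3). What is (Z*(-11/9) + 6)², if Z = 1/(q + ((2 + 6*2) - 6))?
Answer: 2809/81 ≈ 34.679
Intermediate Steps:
q = 3 (q = 3 - 0*(-3) = 3 - 1*0 = 3 + 0 = 3)
Z = 1/11 (Z = 1/(3 + ((2 + 6*2) - 6)) = 1/(3 + ((2 + 12) - 6)) = 1/(3 + (14 - 6)) = 1/(3 + 8) = 1/11 ≈ 0.090909)
(Z*(-11/9) + 6)² = ((-11/9)/11 + 6)² = ((-11*⅑)/11 + 6)² = ((1/11)*(-11/9) + 6)² = (-⅑ + 6)² = (53/9)² = 2809/81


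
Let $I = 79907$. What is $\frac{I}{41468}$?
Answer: $\frac{79907}{41468} \approx 1.927$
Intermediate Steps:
$\frac{I}{41468} = \frac{79907}{41468}$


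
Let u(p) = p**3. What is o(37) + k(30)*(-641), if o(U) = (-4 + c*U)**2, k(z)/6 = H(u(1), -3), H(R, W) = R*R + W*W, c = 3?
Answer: -27011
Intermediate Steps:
H(R, W) = R**2 + W**2
k(z) = 60 (k(z) = 6*((1**3)**2 + (-3)**2) = 6*(1**2 + 9) = 6*(1 + 9) = 6*10 = 60)
o(U) = (-4 + 3*U)**2
o(37) + k(30)*(-641) = (-4 + 3*37)**2 + 60*(-641) = (-4 + 111)**2 - 38460 = 107**2 - 38460 = 11449 - 38460 = -27011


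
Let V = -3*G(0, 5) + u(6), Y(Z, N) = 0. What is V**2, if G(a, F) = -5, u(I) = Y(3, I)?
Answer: 225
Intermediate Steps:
u(I) = 0
V = 15 (V = -3*(-5) + 0 = 15 + 0 = 15)
V**2 = 15**2 = 225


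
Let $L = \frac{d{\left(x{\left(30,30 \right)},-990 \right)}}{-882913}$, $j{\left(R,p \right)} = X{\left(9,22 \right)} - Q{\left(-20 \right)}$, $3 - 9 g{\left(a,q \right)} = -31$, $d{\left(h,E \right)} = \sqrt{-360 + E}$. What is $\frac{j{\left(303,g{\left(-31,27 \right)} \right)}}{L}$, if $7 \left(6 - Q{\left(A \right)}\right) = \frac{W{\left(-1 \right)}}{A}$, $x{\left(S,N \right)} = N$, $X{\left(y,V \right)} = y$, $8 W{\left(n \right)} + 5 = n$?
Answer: $\frac{165104731 i \sqrt{6}}{5600} \approx 72218.0 i$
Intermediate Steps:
$W{\left(n \right)} = - \frac{5}{8} + \frac{n}{8}$
$Q{\left(A \right)} = 6 + \frac{3}{28 A}$ ($Q{\left(A \right)} = 6 - \frac{\left(- \frac{5}{8} + \frac{1}{8} \left(-1\right)\right) \frac{1}{A}}{7} = 6 - \frac{\left(- \frac{5}{8} - \frac{1}{8}\right) \frac{1}{A}}{7} = 6 - \frac{\left(- \frac{3}{4}\right) \frac{1}{A}}{7} = 6 + \frac{3}{28 A}$)
$g{\left(a,q \right)} = \frac{34}{9}$ ($g{\left(a,q \right)} = \frac{1}{3} - - \frac{31}{9} = \frac{1}{3} + \frac{31}{9} = \frac{34}{9}$)
$j{\left(R,p \right)} = \frac{1683}{560}$ ($j{\left(R,p \right)} = 9 - \left(6 + \frac{3}{28 \left(-20\right)}\right) = 9 - \left(6 + \frac{3}{28} \left(- \frac{1}{20}\right)\right) = 9 - \left(6 - \frac{3}{560}\right) = 9 - \frac{3357}{560} = \frac{1683}{560}$)
$L = - \frac{15 i \sqrt{6}}{882913}$ ($L = \frac{\sqrt{-360 - 990}}{-882913} = \sqrt{-1350} \left(- \frac{1}{882913}\right) = 15 i \sqrt{6} \left(- \frac{1}{882913}\right) = - \frac{15 i \sqrt{6}}{882913} \approx - 4.1615 \cdot 10^{-5} i$)
$\frac{j{\left(303,g{\left(-31,27 \right)} \right)}}{L} = \frac{1683}{560 \left(- \frac{15 i \sqrt{6}}{882913}\right)} = \frac{1683 \frac{882913 i \sqrt{6}}{90}}{560} = \frac{165104731 i \sqrt{6}}{5600}$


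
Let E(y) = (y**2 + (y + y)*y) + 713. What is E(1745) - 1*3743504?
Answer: 5392284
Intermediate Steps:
E(y) = 713 + 3*y**2 (E(y) = (y**2 + (2*y)*y) + 713 = (y**2 + 2*y**2) + 713 = 3*y**2 + 713 = 713 + 3*y**2)
E(1745) - 1*3743504 = (713 + 3*1745**2) - 1*3743504 = (713 + 3*3045025) - 3743504 = (713 + 9135075) - 3743504 = 9135788 - 3743504 = 5392284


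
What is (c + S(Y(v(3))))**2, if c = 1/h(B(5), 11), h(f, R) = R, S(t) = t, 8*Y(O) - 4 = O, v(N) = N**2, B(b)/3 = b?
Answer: 22801/7744 ≈ 2.9443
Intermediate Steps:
B(b) = 3*b
Y(O) = 1/2 + O/8
c = 1/11 ≈ 0.090909
(c + S(Y(v(3))))**2 = (1/11 + (1/2 + (1/8)*3**2))**2 = (1/11 + (1/2 + (1/8)*9))**2 = (1/11 + (1/2 + 9/8))**2 = (1/11 + 13/8)**2 = (151/88)**2 = 22801/7744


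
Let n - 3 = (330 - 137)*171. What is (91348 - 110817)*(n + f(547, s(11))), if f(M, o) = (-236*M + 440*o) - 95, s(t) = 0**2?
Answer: 1872547889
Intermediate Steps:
s(t) = 0
f(M, o) = -95 - 236*M + 440*o
n = 33006 (n = 3 + (330 - 137)*171 = 3 + 193*171 = 3 + 33003 = 33006)
(91348 - 110817)*(n + f(547, s(11))) = (91348 - 110817)*(33006 + (-95 - 236*547 + 440*0)) = -19469*(33006 + (-95 - 129092 + 0)) = -19469*(33006 - 129187) = -19469*(-96181) = 1872547889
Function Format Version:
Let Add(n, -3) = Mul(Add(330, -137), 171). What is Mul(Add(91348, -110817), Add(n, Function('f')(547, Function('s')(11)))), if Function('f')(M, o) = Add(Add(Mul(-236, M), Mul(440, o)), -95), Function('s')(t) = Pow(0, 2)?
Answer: 1872547889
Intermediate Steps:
Function('s')(t) = 0
Function('f')(M, o) = Add(-95, Mul(-236, M), Mul(440, o))
n = 33006 (n = Add(3, Mul(Add(330, -137), 171)) = Add(3, Mul(193, 171)) = Add(3, 33003) = 33006)
Mul(Add(91348, -110817), Add(n, Function('f')(547, Function('s')(11)))) = Mul(Add(91348, -110817), Add(33006, Add(-95, Mul(-236, 547), Mul(440, 0)))) = Mul(-19469, Add(33006, Add(-95, -129092, 0))) = Mul(-19469, Add(33006, -129187)) = Mul(-19469, -96181) = 1872547889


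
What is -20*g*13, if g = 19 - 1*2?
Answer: -4420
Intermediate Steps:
g = 17 (g = 19 - 2 = 17)
-20*g*13 = -20*17*13 = -340*13 = -4420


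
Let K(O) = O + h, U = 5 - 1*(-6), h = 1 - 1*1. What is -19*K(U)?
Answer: -209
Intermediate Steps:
h = 0 (h = 1 - 1 = 0)
U = 11 (U = 5 + 6 = 11)
K(O) = O (K(O) = O + 0 = O)
-19*K(U) = -19*11 = -209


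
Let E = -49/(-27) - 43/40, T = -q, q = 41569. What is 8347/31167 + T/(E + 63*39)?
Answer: -1377071570267/82728406953 ≈ -16.646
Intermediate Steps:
T = -41569 (T = -1*41569 = -41569)
E = 799/1080 (E = -49*(-1/27) - 43*1/40 = 49/27 - 43/40 = 799/1080 ≈ 0.73981)
8347/31167 + T/(E + 63*39) = 8347/31167 - 41569/(799/1080 + 63*39) = 8347*(1/31167) - 41569/(799/1080 + 2457) = 8347/31167 - 41569/2654359/1080 = 8347/31167 - 41569*1080/2654359 = 8347/31167 - 44894520/2654359 = -1377071570267/82728406953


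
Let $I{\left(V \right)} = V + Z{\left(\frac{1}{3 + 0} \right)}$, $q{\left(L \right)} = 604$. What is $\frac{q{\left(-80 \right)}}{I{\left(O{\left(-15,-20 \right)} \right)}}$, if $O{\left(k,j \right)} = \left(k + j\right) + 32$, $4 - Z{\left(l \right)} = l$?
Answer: $906$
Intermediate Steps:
$Z{\left(l \right)} = 4 - l$
$O{\left(k,j \right)} = 32 + j + k$ ($O{\left(k,j \right)} = \left(j + k\right) + 32 = 32 + j + k$)
$I{\left(V \right)} = \frac{11}{3} + V$ ($I{\left(V \right)} = V + \left(4 - \frac{1}{3 + 0}\right) = V + \left(4 - \frac{1}{3}\right) = V + \frac{11}{3} = \frac{11}{3} + V$)
$\frac{q{\left(-80 \right)}}{I{\left(O{\left(-15,-20 \right)} \right)}} = \frac{604}{\frac{11}{3} - 3} = \frac{604}{\frac{2}{3}} = 604 \cdot \frac{3}{2} = 906$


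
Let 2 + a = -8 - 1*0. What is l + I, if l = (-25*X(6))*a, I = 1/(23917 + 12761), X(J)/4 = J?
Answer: 220068001/36678 ≈ 6000.0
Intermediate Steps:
X(J) = 4*J
a = -10 (a = -2 + (-8 - 1*0) = -2 + (-8 + 0) = -2 - 8 = -10)
I = 1/36678 ≈ 2.7264e-5
l = 6000 (l = -100*6*(-10) = -25*24*(-10) = -600*(-10) = 6000)
l + I = 6000 + 1/36678 = 220068001/36678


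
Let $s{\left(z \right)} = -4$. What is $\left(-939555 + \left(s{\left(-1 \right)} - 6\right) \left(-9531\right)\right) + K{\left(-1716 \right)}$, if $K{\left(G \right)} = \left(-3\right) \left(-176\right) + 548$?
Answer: $-843169$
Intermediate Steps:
$K{\left(G \right)} = 1076$ ($K{\left(G \right)} = 528 + 548 = 1076$)
$\left(-939555 + \left(s{\left(-1 \right)} - 6\right) \left(-9531\right)\right) + K{\left(-1716 \right)} = \left(-939555 + \left(-4 - 6\right) \left(-9531\right)\right) + 1076 = \left(-939555 - -95310\right) + 1076 = \left(-939555 + 95310\right) + 1076 = -844245 + 1076 = -843169$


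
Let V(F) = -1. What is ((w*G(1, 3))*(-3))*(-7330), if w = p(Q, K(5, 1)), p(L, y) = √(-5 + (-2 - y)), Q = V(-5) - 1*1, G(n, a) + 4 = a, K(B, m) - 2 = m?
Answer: -21990*I*√10 ≈ -69539.0*I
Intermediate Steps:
K(B, m) = 2 + m
G(n, a) = -4 + a
Q = -2 (Q = -1 - 1*1 = -1 - 1 = -2)
p(L, y) = √(-7 - y)
w = I*√10 (w = √(-7 - (2 + 1)) = √(-7 - 1*3) = √(-7 - 3) = √(-10) = I*√10 ≈ 3.1623*I)
((w*G(1, 3))*(-3))*(-7330) = (((I*√10)*(-4 + 3))*(-3))*(-7330) = (((I*√10)*(-1))*(-3))*(-7330) = (-I*√10*(-3))*(-7330) = (3*I*√10)*(-7330) = -21990*I*√10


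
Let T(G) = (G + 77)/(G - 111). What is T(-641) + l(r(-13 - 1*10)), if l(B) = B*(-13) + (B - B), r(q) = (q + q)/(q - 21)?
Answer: -565/44 ≈ -12.841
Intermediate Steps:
r(q) = 2*q/(-21 + q) (r(q) = (2*q)/(-21 + q) = 2*q/(-21 + q))
T(G) = (77 + G)/(-111 + G)
l(B) = -13*B (l(B) = -13*B + 0 = -13*B)
T(-641) + l(r(-13 - 1*10)) = (77 - 641)/(-111 - 641) - 26*(-13 - 1*10)/(-21 + (-13 - 1*10)) = -564/(-752) - 26*(-13 - 10)/(-21 + (-13 - 10)) = -1/752*(-564) - 26*(-23)/(-21 - 23) = 3/4 - 26*(-23)/(-44) = 3/4 - 26*(-23)*(-1)/44 = 3/4 - 13*23/22 = 3/4 - 299/22 = -565/44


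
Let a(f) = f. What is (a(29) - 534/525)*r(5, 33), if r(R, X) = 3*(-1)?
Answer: -14691/175 ≈ -83.949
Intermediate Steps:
r(R, X) = -3
(a(29) - 534/525)*r(5, 33) = (29 - 534/525)*(-3) = (29 - 534*1/525)*(-3) = (29 - 178/175)*(-3) = (4897/175)*(-3) = -14691/175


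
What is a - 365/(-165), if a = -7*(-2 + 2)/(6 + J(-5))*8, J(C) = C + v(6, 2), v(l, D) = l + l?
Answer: 73/33 ≈ 2.2121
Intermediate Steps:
v(l, D) = 2*l
J(C) = 12 + C (J(C) = C + 2*6 = C + 12 = 12 + C)
a = 0 (a = -7*(-2 + 2)/(6 + (12 - 5))*8 = -0/(6 + 7)*8 = -0/13*8 = -7*0*8 = 0*8 = 0)
a - 365/(-165) = 0 - 365/(-165) = 0 - 365*(-1/165) = 0 + 73/33 = 73/33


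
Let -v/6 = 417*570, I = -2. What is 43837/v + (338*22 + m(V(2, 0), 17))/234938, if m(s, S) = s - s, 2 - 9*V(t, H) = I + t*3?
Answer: 13899997/15229749060 ≈ 0.00091269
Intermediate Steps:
V(t, H) = 4/9 - t/3 (V(t, H) = 2/9 - (-2 + t*3)/9 = 2/9 - (-2 + 3*t)/9 = 2/9 + (2/9 - t/3) = 4/9 - t/3)
m(s, S) = 0
v = -1426140 (v = -2502*570 = -6*237690 = -1426140)
43837/v + (338*22 + m(V(2, 0), 17))/234938 = 43837/(-1426140) + (338*22 + 0)/234938 = 43837*(-1/1426140) + (7436 + 0)*(1/234938) = -43837/1426140 + 7436*(1/234938) = -43837/1426140 + 338/10679 = 13899997/15229749060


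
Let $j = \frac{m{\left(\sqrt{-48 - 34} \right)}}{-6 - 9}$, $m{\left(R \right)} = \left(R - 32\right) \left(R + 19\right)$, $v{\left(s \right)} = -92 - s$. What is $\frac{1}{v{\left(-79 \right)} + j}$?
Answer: $\frac{7425}{258883} - \frac{195 i \sqrt{82}}{258883} \approx 0.028681 - 0.0068208 i$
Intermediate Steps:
$m{\left(R \right)} = \left(-32 + R\right) \left(19 + R\right)$
$j = 46 + \frac{13 i \sqrt{82}}{15}$ ($j = \frac{-608 + \left(\sqrt{-48 - 34}\right)^{2} - 13 \sqrt{-48 - 34}}{-6 - 9} = \frac{-608 + \left(\sqrt{-82}\right)^{2} - 13 \sqrt{-82}}{-15} = \left(-608 + \left(i \sqrt{82}\right)^{2} - 13 i \sqrt{82}\right) \left(- \frac{1}{15}\right) = \left(-608 - 82 - 13 i \sqrt{82}\right) \left(- \frac{1}{15}\right) = \left(-690 - 13 i \sqrt{82}\right) \left(- \frac{1}{15}\right) = 46 + \frac{13 i \sqrt{82}}{15} \approx 46.0 + 7.848 i$)
$\frac{1}{v{\left(-79 \right)} + j} = \frac{1}{\left(-92 - -79\right) + \left(46 + \frac{13 i \sqrt{82}}{15}\right)} = \frac{1}{\left(-92 + 79\right) + \left(46 + \frac{13 i \sqrt{82}}{15}\right)} = \frac{1}{-13 + \left(46 + \frac{13 i \sqrt{82}}{15}\right)} = \frac{1}{33 + \frac{13 i \sqrt{82}}{15}}$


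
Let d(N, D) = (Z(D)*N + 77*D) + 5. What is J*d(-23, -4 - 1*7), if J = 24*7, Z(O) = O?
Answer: -98952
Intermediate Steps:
J = 168
d(N, D) = 5 + 77*D + D*N (d(N, D) = (D*N + 77*D) + 5 = (77*D + D*N) + 5 = 5 + 77*D + D*N)
J*d(-23, -4 - 1*7) = 168*(5 + 77*(-4 - 1*7) + (-4 - 1*7)*(-23)) = 168*(5 + 77*(-4 - 7) + (-4 - 7)*(-23)) = 168*(5 + 77*(-11) - 11*(-23)) = 168*(5 - 847 + 253) = 168*(-589) = -98952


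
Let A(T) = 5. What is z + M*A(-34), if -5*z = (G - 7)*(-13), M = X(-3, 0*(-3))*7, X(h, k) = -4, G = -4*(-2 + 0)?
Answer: -687/5 ≈ -137.40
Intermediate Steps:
G = 8 (G = -4*(-2) = 8)
M = -28 (M = -4*7 = -28)
z = 13/5 (z = -(8 - 7)*(-13)/5 = -(-13)/5 = -⅕*(-13) = 13/5 ≈ 2.6000)
z + M*A(-34) = 13/5 - 28*5 = 13/5 - 140 = -687/5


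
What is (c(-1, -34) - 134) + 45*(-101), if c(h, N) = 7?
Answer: -4672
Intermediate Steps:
(c(-1, -34) - 134) + 45*(-101) = (7 - 134) + 45*(-101) = -127 - 4545 = -4672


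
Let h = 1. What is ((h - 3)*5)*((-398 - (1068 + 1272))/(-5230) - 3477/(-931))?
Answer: -1091252/25627 ≈ -42.582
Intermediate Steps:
((h - 3)*5)*((-398 - (1068 + 1272))/(-5230) - 3477/(-931)) = ((1 - 3)*5)*((-398 - (1068 + 1272))/(-5230) - 3477/(-931)) = (-2*5)*((-398 - 1*2340)*(-1/5230) - 3477*(-1/931)) = -10*((-398 - 2340)*(-1/5230) + 183/49) = -10*(-2738*(-1/5230) + 183/49) = -10*(1369/2615 + 183/49) = -10*545626/128135 = -1091252/25627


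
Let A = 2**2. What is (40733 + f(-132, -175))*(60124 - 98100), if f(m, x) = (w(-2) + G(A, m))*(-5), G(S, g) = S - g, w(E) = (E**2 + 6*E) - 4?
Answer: -1523331288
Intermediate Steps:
w(E) = -4 + E**2 + 6*E
A = 4
f(m, x) = 40 + 5*m (f(m, x) = ((-4 + (-2)**2 + 6*(-2)) + (4 - m))*(-5) = ((-4 + 4 - 12) + (4 - m))*(-5) = (-12 + (4 - m))*(-5) = (-8 - m)*(-5) = 40 + 5*m)
(40733 + f(-132, -175))*(60124 - 98100) = (40733 + (40 + 5*(-132)))*(60124 - 98100) = (40733 + (40 - 660))*(-37976) = (40733 - 620)*(-37976) = 40113*(-37976) = -1523331288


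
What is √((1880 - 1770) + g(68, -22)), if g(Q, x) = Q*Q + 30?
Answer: 2*√1191 ≈ 69.022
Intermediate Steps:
g(Q, x) = 30 + Q² (g(Q, x) = Q² + 30 = 30 + Q²)
√((1880 - 1770) + g(68, -22)) = √((1880 - 1770) + (30 + 68²)) = √(110 + (30 + 4624)) = √(110 + 4654) = √4764 = 2*√1191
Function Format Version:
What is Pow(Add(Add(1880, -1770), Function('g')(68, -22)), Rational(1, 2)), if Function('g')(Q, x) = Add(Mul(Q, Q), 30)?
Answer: Mul(2, Pow(1191, Rational(1, 2))) ≈ 69.022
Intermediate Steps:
Function('g')(Q, x) = Add(30, Pow(Q, 2)) (Function('g')(Q, x) = Add(Pow(Q, 2), 30) = Add(30, Pow(Q, 2)))
Pow(Add(Add(1880, -1770), Function('g')(68, -22)), Rational(1, 2)) = Pow(Add(Add(1880, -1770), Add(30, Pow(68, 2))), Rational(1, 2)) = Pow(Add(110, Add(30, 4624)), Rational(1, 2)) = Pow(Add(110, 4654), Rational(1, 2)) = Pow(4764, Rational(1, 2)) = Mul(2, Pow(1191, Rational(1, 2)))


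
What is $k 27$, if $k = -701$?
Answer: $-18927$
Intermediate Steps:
$k 27 = \left(-701\right) 27 = -18927$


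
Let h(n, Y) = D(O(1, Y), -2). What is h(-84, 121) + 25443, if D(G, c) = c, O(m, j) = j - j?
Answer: 25441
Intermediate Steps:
O(m, j) = 0
h(n, Y) = -2
h(-84, 121) + 25443 = -2 + 25443 = 25441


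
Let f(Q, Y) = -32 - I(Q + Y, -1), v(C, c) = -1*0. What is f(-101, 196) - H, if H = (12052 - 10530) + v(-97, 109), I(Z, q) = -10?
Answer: -1544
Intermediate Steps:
v(C, c) = 0
f(Q, Y) = -22 (f(Q, Y) = -32 - 1*(-10) = -32 + 10 = -22)
H = 1522 (H = (12052 - 10530) + 0 = 1522 + 0 = 1522)
f(-101, 196) - H = -22 - 1*1522 = -22 - 1522 = -1544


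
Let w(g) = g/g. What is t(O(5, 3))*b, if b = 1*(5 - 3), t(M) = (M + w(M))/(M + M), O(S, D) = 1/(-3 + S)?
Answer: 3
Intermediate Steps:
w(g) = 1
t(M) = (1 + M)/(2*M) (t(M) = (M + 1)/(M + M) = (1 + M)/((2*M)) = (1 + M)*(1/(2*M)) = (1 + M)/(2*M))
b = 2 (b = 1*2 = 2)
t(O(5, 3))*b = ((1 + 1/(-3 + 5))/(2*(1/(-3 + 5))))*2 = ((1 + 1/2)/(2*(1/2)))*2 = ((1 + ½)/(2*(½)))*2 = ((½)*2*(3/2))*2 = (3/2)*2 = 3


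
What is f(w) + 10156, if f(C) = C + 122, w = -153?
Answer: 10125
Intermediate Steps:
f(C) = 122 + C
f(w) + 10156 = (122 - 153) + 10156 = -31 + 10156 = 10125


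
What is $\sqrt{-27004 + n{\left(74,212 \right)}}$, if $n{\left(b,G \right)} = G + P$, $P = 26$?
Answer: $3 i \sqrt{2974} \approx 163.6 i$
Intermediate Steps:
$n{\left(b,G \right)} = 26 + G$ ($n{\left(b,G \right)} = G + 26 = 26 + G$)
$\sqrt{-27004 + n{\left(74,212 \right)}} = \sqrt{-27004 + \left(26 + 212\right)} = \sqrt{-27004 + 238} = \sqrt{-26766} = 3 i \sqrt{2974}$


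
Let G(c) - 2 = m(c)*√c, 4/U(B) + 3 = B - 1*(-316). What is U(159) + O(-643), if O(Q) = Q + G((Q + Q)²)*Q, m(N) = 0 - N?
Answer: 161367431139723/118 ≈ 1.3675e+12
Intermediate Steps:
U(B) = 4/(313 + B) (U(B) = 4/(-3 + (B - 1*(-316))) = 4/(-3 + (B + 316)) = 4/(-3 + (316 + B)) = 4/(313 + B))
m(N) = -N
G(c) = 2 - c^(3/2) (G(c) = 2 + (-c)*√c = 2 - c^(3/2))
O(Q) = Q + Q*(2 - 8*(Q²)^(3/2)) (O(Q) = Q + (2 - ((Q + Q)²)^(3/2))*Q = Q + (2 - ((2*Q)²)^(3/2))*Q = Q + (2 - (4*Q²)^(3/2))*Q = Q + (2 - 8*(Q²)^(3/2))*Q = Q + Q*(2 - 8*(Q²)^(3/2)))
U(159) + O(-643) = 4/(313 + 159) - 643*(3 - 8*(-643)²*√((-643)²)) = 4/472 - 643*(3 - 8*413449*√413449) = 4*(1/472) - 643*(3 - 8*413449*643) = 1/118 - 643*(3 - 2126781656) = 1/118 - 643*(-2126781653) = 1/118 + 1367520602879 = 161367431139723/118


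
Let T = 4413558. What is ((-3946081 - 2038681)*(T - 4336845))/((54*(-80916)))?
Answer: 76518174551/728244 ≈ 1.0507e+5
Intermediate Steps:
((-3946081 - 2038681)*(T - 4336845))/((54*(-80916))) = ((-3946081 - 2038681)*(4413558 - 4336845))/((54*(-80916))) = -5984762*76713/(-4369464) = -459109047306*(-1/4369464) = 76518174551/728244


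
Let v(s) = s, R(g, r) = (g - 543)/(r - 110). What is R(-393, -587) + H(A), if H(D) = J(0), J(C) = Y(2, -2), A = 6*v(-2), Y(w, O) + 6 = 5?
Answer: 239/697 ≈ 0.34290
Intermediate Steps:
Y(w, O) = -1 (Y(w, O) = -6 + 5 = -1)
R(g, r) = (-543 + g)/(-110 + r)
A = -12 (A = 6*(-2) = -12)
J(C) = -1
H(D) = -1
R(-393, -587) + H(A) = (-543 - 393)/(-110 - 587) - 1 = -936/(-697) - 1 = -1/697*(-936) - 1 = 936/697 - 1 = 239/697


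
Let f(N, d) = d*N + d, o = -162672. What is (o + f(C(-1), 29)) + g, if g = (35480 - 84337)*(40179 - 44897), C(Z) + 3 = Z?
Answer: 230344567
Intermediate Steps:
C(Z) = -3 + Z
f(N, d) = d + N*d (f(N, d) = N*d + d = d + N*d)
g = 230507326 (g = -48857*(-4718) = 230507326)
(o + f(C(-1), 29)) + g = (-162672 + 29*(1 + (-3 - 1))) + 230507326 = (-162672 + 29*(1 - 4)) + 230507326 = (-162672 + 29*(-3)) + 230507326 = (-162672 - 87) + 230507326 = -162759 + 230507326 = 230344567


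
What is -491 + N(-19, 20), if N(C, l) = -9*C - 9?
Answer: -329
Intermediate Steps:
N(C, l) = -9 - 9*C
-491 + N(-19, 20) = -491 + (-9 - 9*(-19)) = -491 + (-9 + 171) = -491 + 162 = -329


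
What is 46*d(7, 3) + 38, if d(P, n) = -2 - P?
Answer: -376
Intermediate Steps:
46*d(7, 3) + 38 = 46*(-2 - 1*7) + 38 = 46*(-2 - 7) + 38 = 46*(-9) + 38 = -414 + 38 = -376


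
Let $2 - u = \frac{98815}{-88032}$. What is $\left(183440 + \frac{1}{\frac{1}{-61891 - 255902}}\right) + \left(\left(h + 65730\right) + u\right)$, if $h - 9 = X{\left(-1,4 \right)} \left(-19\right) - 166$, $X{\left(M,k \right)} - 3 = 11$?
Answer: $- \frac{6077982593}{88032} \approx -69043.0$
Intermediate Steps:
$X{\left(M,k \right)} = 14$ ($X{\left(M,k \right)} = 3 + 11 = 14$)
$h = -423$ ($h = 9 + \left(14 \left(-19\right) - 166\right) = 9 - 432 = -423$)
$u = \frac{274879}{88032}$ ($u = 2 - \frac{98815}{-88032} = 2 - 98815 \left(- \frac{1}{88032}\right) = 2 - - \frac{98815}{88032} = 2 + \frac{98815}{88032} = \frac{274879}{88032} \approx 3.1225$)
$\left(183440 + \frac{1}{\frac{1}{-61891 - 255902}}\right) + \left(\left(h + 65730\right) + u\right) = \left(183440 + \frac{1}{\frac{1}{-61891 - 255902}}\right) + \left(\left(-423 + 65730\right) + \frac{274879}{88032}\right) = \left(183440 + \frac{1}{\frac{1}{-317793}}\right) + \left(65307 + \frac{274879}{88032}\right) = \left(183440 + \frac{1}{- \frac{1}{317793}}\right) + \frac{5749380703}{88032} = \left(183440 - 317793\right) + \frac{5749380703}{88032} = -134353 + \frac{5749380703}{88032} = - \frac{6077982593}{88032}$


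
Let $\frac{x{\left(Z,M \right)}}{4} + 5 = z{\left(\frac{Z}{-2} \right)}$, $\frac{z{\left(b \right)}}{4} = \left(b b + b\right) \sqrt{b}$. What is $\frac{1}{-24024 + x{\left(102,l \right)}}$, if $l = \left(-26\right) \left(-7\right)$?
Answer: $- \frac{6011}{21368688484} - \frac{2550 i \sqrt{51}}{5342172121} \approx -2.813 \cdot 10^{-7} - 3.4088 \cdot 10^{-6} i$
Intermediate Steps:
$l = 182$
$z{\left(b \right)} = 4 \sqrt{b} \left(b + b^{2}\right)$ ($z{\left(b \right)} = 4 \left(b b + b\right) \sqrt{b} = 4 \left(b^{2} + b\right) \sqrt{b} = 4 \left(b + b^{2}\right) \sqrt{b} = 4 \sqrt{b} \left(b + b^{2}\right)$)
$x{\left(Z,M \right)} = -20 + 4 \sqrt{2} \left(- Z\right)^{\frac{3}{2}} \left(1 - \frac{Z}{2}\right)$ ($x{\left(Z,M \right)} = -20 + 4 \cdot 4 \left(\frac{Z}{-2}\right)^{\frac{3}{2}} \left(1 + \frac{Z}{-2}\right) = -20 + 4 \cdot 4 \left(Z \left(- \frac{1}{2}\right)\right)^{\frac{3}{2}} \left(1 + Z \left(- \frac{1}{2}\right)\right) = -20 + 4 \cdot 4 \left(- \frac{Z}{2}\right)^{\frac{3}{2}} \left(1 - \frac{Z}{2}\right) = -20 + 4 \cdot 4 \frac{\sqrt{2} \left(- Z\right)^{\frac{3}{2}}}{4} \left(1 - \frac{Z}{2}\right) = -20 + 4 \sqrt{2} \left(- Z\right)^{\frac{3}{2}} \left(1 - \frac{Z}{2}\right)$)
$\frac{1}{-24024 + x{\left(102,l \right)}} = \frac{1}{-24024 - \left(20 - 2 \sqrt{2} \left(\left(-1\right) 102\right)^{\frac{3}{2}} \left(2 - 102\right)\right)} = \frac{1}{-24024 - \left(20 - 2 \sqrt{2} \left(-102\right)^{\frac{3}{2}} \left(2 - 102\right)\right)} = \frac{1}{-24024 - \left(20 - 2 \sqrt{2} \left(- 102 i \sqrt{102}\right) \left(-100\right)\right)} = \frac{1}{-24024 - \left(20 - 40800 i \sqrt{51}\right)} = \frac{1}{-24044 + 40800 i \sqrt{51}}$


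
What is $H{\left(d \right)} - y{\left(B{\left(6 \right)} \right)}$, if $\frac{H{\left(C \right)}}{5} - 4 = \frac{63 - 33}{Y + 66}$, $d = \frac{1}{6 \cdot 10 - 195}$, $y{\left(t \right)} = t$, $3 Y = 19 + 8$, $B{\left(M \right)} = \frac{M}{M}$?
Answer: $21$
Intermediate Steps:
$B{\left(M \right)} = 1$
$Y = 9$ ($Y = \frac{19 + 8}{3} = \frac{1}{3} \cdot 27 = 9$)
$d = - \frac{1}{135}$ ($d = \frac{1}{60 - 195} = \frac{1}{-135} = - \frac{1}{135} \approx -0.0074074$)
$H{\left(C \right)} = 22$ ($H{\left(C \right)} = 20 + 5 \frac{63 - 33}{9 + 66} = 20 + 5 \cdot \frac{30}{75} = 20 + 5 \cdot 30 \cdot \frac{1}{75} = 20 + 5 \cdot \frac{2}{5} = 20 + 2 = 22$)
$H{\left(d \right)} - y{\left(B{\left(6 \right)} \right)} = 22 - 1 = 21$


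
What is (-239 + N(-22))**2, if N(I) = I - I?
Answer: 57121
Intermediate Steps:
N(I) = 0
(-239 + N(-22))**2 = (-239 + 0)**2 = (-239)**2 = 57121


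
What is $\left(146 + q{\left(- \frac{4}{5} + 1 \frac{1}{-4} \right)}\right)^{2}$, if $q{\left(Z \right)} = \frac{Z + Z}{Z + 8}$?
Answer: $\frac{410143504}{19321} \approx 21228.0$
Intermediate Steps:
$q{\left(Z \right)} = \frac{2 Z}{8 + Z}$
$\left(146 + q{\left(- \frac{4}{5} + 1 \frac{1}{-4} \right)}\right)^{2} = \left(146 + \frac{2 \left(- \frac{4}{5} + 1 \frac{1}{-4}\right)}{8 + \left(- \frac{4}{5} + 1 \frac{1}{-4}\right)}\right)^{2} = \left(146 + \frac{2 \left(\left(-4\right) \frac{1}{5} + 1 \left(- \frac{1}{4}\right)\right)}{8 + \left(\left(-4\right) \frac{1}{5} + 1 \left(- \frac{1}{4}\right)\right)}\right)^{2} = \left(146 + \frac{2 \left(- \frac{4}{5} - \frac{1}{4}\right)}{8 - \frac{21}{20}}\right)^{2} = \left(146 + 2 \left(- \frac{21}{20}\right) \frac{1}{8 - \frac{21}{20}}\right)^{2} = \left(146 + 2 \left(- \frac{21}{20}\right) \frac{1}{\frac{139}{20}}\right)^{2} = \left(146 + 2 \left(- \frac{21}{20}\right) \frac{20}{139}\right)^{2} = \left(146 - \frac{42}{139}\right)^{2} = \left(\frac{20252}{139}\right)^{2} = \frac{410143504}{19321}$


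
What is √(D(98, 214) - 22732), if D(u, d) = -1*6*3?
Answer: 5*I*√910 ≈ 150.83*I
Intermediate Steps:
D(u, d) = -18 (D(u, d) = -6*3 = -18)
√(D(98, 214) - 22732) = √(-18 - 22732) = √(-22750) = 5*I*√910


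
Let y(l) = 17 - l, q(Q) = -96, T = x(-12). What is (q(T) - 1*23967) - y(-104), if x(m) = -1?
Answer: -24184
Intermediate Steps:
T = -1
(q(T) - 1*23967) - y(-104) = (-96 - 1*23967) - (17 - 1*(-104)) = (-96 - 23967) - (17 + 104) = -24063 - 1*121 = -24063 - 121 = -24184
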